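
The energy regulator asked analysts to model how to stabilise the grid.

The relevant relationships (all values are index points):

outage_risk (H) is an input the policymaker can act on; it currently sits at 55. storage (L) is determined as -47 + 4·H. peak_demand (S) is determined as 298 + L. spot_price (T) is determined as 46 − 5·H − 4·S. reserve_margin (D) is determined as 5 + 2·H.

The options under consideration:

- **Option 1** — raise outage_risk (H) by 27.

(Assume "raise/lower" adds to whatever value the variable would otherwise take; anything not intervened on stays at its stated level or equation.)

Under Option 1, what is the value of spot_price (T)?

Option 1 (H + 27):
  H = 55 + 27 = 82
  L = -47 + 4·82 = 281
  S = 298 + 281 = 579
  T = 46 − 5·82 − 4·579 = -2680

-2680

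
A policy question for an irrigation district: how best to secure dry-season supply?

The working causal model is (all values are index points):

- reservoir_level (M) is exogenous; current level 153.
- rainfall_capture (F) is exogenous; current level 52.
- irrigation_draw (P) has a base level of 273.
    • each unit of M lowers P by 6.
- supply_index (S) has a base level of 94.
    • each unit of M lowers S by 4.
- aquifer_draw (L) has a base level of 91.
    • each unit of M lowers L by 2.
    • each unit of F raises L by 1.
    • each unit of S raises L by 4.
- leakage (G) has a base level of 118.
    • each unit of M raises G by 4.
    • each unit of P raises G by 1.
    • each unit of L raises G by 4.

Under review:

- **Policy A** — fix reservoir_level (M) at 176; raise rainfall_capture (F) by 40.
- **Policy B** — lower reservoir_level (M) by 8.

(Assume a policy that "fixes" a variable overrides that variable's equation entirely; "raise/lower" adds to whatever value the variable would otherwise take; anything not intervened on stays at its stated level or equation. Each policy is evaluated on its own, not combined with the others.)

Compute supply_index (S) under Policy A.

Policy A (M := 176, F + 40):
  M = 176
  S = 94 − 4·176 = -610

-610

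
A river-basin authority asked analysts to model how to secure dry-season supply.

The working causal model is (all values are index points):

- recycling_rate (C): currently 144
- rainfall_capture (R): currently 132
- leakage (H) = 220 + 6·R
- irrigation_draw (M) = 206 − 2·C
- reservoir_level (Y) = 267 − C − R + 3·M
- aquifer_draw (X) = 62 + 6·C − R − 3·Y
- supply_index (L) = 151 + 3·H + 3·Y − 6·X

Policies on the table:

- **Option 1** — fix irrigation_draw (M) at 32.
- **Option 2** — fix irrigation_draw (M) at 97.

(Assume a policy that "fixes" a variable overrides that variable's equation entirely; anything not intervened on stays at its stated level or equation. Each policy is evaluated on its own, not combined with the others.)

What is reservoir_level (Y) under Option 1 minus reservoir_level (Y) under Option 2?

Option 1 (M := 32):
  C = 144
  R = 132
  M = 32
  Y = 267 − 144 − 132 + 3·32 = 87
Option 2 (M := 97):
  C = 144
  R = 132
  M = 97
  Y = 267 − 144 − 132 + 3·97 = 282
Y: 87 − 282 = -195

-195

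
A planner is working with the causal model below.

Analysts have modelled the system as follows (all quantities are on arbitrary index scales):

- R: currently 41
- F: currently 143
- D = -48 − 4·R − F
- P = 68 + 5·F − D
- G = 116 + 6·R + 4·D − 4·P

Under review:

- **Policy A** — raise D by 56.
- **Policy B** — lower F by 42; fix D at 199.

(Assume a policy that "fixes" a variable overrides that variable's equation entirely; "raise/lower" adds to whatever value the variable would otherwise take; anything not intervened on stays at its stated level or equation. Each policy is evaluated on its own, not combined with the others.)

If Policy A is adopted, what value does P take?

Policy A (D + 56):
  R = 41
  F = 143
  D = -48 − 4·41 − 143 (+56 from intervention) = -299
  P = 68 + 5·143 − (-299) = 1082

1082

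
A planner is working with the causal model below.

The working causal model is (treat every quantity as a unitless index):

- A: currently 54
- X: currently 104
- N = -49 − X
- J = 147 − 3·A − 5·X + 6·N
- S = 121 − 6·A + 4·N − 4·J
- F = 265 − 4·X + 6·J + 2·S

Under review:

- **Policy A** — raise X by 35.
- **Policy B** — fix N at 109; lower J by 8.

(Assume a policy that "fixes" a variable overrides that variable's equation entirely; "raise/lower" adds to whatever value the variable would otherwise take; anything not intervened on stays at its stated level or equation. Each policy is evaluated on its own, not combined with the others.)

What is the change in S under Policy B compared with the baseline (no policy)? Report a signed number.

-5208

Baseline:
  A = 54
  X = 104
  N = -49 − 104 = -153
  J = 147 − 3·54 − 5·104 + 6·(-153) = -1453
  S = 121 − 6·54 + 4·(-153) − 4·(-1453) = 4997
Policy B (N := 109, J − 8):
  A = 54
  X = 104
  N = 109
  J = 147 − 3·54 − 5·104 + 6·109 (−8 from intervention) = 111
  S = 121 − 6·54 + 4·109 − 4·111 = -211
Change in S: -211 − 4997 = -5208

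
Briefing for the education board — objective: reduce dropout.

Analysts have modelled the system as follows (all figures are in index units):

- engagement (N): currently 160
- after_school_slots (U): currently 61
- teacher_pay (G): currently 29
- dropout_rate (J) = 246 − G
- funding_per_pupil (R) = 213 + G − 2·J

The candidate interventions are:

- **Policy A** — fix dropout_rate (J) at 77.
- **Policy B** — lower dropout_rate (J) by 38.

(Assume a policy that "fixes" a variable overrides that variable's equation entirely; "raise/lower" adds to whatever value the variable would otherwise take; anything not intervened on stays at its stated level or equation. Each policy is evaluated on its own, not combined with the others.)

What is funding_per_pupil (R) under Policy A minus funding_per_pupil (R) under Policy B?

204

Policy A (J := 77):
  G = 29
  J = 77
  R = 213 + 29 − 2·77 = 88
Policy B (J − 38):
  G = 29
  J = 246 − 29 (−38 from intervention) = 179
  R = 213 + 29 − 2·179 = -116
R: 88 − (-116) = 204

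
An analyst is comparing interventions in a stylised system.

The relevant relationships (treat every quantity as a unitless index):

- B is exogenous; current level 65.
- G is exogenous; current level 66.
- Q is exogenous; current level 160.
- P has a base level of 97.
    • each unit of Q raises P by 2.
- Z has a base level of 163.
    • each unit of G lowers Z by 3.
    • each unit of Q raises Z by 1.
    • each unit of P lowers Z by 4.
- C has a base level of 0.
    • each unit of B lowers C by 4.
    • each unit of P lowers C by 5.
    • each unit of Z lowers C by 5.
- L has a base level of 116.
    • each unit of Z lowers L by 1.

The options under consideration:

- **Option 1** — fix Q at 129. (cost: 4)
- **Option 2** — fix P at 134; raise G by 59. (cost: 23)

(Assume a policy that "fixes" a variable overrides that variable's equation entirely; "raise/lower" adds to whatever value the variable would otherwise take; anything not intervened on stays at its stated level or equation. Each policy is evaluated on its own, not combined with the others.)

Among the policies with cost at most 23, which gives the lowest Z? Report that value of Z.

-1326

Option 1 (Q := 129):
  G = 66
  Q = 129
  P = 97 + 2·129 = 355
  Z = 163 − 3·66 + 129 − 4·355 = -1326
Option 2 (P := 134, G + 59):
  G = 66 + 59 = 125
  Q = 160
  P = 134
  Z = 163 − 3·125 + 160 − 4·134 = -588
Comparing — Option 1: Z=-1326, Option 2: Z=-588. Lowest is -1326 (Option 1).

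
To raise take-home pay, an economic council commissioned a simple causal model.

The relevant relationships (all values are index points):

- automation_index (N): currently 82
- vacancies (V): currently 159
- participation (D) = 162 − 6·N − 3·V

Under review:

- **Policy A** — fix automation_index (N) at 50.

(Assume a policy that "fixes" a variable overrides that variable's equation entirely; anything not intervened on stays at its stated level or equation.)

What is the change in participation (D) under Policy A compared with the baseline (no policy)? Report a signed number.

192

Baseline:
  N = 82
  V = 159
  D = 162 − 6·82 − 3·159 = -807
Policy A (N := 50):
  N = 50
  V = 159
  D = 162 − 6·50 − 3·159 = -615
Change in D: -615 − (-807) = 192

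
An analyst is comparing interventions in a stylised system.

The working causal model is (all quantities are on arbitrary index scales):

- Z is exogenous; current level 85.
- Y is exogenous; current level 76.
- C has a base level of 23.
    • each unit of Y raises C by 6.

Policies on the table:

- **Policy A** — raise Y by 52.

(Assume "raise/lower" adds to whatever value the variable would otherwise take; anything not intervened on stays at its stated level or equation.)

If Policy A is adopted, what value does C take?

791

Policy A (Y + 52):
  Y = 76 + 52 = 128
  C = 23 + 6·128 = 791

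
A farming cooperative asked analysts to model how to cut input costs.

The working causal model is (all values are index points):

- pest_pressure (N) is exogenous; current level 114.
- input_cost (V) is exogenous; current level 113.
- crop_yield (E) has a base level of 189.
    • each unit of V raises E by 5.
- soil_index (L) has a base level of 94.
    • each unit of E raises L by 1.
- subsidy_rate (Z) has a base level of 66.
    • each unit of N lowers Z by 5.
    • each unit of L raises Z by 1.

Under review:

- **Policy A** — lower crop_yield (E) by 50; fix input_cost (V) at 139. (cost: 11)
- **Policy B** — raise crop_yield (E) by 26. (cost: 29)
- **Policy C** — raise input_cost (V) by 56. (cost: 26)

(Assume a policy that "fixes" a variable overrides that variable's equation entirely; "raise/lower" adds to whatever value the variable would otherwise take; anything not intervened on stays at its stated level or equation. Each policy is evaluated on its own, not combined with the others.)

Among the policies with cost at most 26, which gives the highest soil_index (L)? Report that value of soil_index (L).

Policy A (E − 50, V := 139):
  V = 139
  E = 189 + 5·139 (−50 from intervention) = 834
  L = 94 + 834 = 928
Policy C (V + 56):
  V = 113 + 56 = 169
  E = 189 + 5·169 = 1034
  L = 94 + 1034 = 1128
Comparing — Policy A: L=928, Policy C: L=1128. Highest is 1128 (Policy C).

1128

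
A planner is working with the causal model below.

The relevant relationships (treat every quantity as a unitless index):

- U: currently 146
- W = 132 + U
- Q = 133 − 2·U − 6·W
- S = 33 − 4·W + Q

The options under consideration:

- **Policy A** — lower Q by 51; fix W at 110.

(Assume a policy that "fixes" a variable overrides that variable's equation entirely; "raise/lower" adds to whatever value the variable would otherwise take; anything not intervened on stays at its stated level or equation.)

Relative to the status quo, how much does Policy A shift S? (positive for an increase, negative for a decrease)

1629

Baseline:
  U = 146
  W = 132 + 146 = 278
  Q = 133 − 2·146 − 6·278 = -1827
  S = 33 − 4·278 + (-1827) = -2906
Policy A (Q − 51, W := 110):
  U = 146
  W = 110
  Q = 133 − 2·146 − 6·110 (−51 from intervention) = -870
  S = 33 − 4·110 + (-870) = -1277
Change in S: -1277 − (-2906) = 1629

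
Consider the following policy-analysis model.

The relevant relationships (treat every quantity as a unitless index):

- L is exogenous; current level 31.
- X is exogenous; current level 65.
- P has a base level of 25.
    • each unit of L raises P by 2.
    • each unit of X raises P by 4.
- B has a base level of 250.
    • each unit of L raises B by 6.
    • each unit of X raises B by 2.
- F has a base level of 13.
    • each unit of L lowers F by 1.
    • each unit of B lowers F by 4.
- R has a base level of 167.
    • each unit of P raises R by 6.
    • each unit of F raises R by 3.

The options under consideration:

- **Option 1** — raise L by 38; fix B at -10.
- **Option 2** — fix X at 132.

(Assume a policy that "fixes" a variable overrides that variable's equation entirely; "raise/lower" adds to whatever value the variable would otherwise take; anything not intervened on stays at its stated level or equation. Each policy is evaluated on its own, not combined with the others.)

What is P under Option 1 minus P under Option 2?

-192

Option 1 (L + 38, B := -10):
  L = 31 + 38 = 69
  X = 65
  P = 25 + 2·69 + 4·65 = 423
Option 2 (X := 132):
  L = 31
  X = 132
  P = 25 + 2·31 + 4·132 = 615
P: 423 − 615 = -192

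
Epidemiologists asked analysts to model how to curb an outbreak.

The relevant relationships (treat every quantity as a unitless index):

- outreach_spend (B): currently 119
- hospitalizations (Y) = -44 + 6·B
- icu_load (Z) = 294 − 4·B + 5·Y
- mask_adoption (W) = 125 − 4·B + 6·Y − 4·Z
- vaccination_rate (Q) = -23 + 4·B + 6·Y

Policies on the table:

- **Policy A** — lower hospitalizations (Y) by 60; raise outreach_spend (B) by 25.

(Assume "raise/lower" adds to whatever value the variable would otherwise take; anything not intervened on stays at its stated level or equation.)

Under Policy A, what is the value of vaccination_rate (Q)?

5113

Policy A (Y − 60, B + 25):
  B = 119 + 25 = 144
  Y = -44 + 6·144 (−60 from intervention) = 760
  Q = -23 + 4·144 + 6·760 = 5113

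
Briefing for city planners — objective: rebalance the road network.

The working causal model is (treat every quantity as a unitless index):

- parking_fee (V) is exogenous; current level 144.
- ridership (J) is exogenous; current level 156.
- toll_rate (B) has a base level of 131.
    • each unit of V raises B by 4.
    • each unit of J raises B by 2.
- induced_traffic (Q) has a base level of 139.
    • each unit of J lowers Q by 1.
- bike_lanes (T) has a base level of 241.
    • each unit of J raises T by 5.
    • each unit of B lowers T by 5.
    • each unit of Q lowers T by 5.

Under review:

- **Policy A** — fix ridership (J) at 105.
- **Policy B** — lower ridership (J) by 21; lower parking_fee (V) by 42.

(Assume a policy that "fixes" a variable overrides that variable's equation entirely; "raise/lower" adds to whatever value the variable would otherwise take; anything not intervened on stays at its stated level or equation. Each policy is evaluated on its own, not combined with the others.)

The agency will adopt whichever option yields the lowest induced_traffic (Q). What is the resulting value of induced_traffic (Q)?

Policy A (J := 105):
  J = 105
  Q = 139 − 105 = 34
Policy B (J − 21, V − 42):
  J = 156 − 21 = 135
  Q = 139 − 135 = 4
Comparing — Policy A: Q=34, Policy B: Q=4. Lowest is 4 (Policy B).

4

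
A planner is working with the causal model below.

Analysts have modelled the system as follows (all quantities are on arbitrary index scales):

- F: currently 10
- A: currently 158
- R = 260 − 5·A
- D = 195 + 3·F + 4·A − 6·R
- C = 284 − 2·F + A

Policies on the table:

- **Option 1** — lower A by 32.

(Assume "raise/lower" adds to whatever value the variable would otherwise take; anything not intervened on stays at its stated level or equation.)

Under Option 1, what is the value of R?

-370

Option 1 (A − 32):
  A = 158 − 32 = 126
  R = 260 − 5·126 = -370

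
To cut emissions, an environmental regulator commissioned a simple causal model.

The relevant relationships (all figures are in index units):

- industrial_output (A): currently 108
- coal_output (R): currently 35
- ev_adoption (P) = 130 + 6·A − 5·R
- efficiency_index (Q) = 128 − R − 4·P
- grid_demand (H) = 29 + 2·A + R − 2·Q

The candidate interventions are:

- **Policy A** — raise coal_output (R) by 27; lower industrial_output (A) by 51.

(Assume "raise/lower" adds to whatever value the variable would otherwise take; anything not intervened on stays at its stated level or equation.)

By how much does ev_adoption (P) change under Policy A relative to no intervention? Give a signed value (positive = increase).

-441

Baseline:
  A = 108
  R = 35
  P = 130 + 6·108 − 5·35 = 603
Policy A (R + 27, A − 51):
  A = 108 − 51 = 57
  R = 35 + 27 = 62
  P = 130 + 6·57 − 5·62 = 162
Change in P: 162 − 603 = -441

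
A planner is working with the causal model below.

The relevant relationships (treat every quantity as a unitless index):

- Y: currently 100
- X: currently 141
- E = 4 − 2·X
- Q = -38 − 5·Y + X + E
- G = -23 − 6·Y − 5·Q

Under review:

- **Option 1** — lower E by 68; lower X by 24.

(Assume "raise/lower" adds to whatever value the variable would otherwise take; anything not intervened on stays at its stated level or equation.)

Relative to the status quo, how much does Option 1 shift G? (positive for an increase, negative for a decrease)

Baseline:
  Y = 100
  X = 141
  E = 4 − 2·141 = -278
  Q = -38 − 5·100 + 141 + (-278) = -675
  G = -23 − 6·100 − 5·(-675) = 2752
Option 1 (E − 68, X − 24):
  Y = 100
  X = 141 − 24 = 117
  E = 4 − 2·117 (−68 from intervention) = -298
  Q = -38 − 5·100 + 117 + (-298) = -719
  G = -23 − 6·100 − 5·(-719) = 2972
Change in G: 2972 − 2752 = 220

220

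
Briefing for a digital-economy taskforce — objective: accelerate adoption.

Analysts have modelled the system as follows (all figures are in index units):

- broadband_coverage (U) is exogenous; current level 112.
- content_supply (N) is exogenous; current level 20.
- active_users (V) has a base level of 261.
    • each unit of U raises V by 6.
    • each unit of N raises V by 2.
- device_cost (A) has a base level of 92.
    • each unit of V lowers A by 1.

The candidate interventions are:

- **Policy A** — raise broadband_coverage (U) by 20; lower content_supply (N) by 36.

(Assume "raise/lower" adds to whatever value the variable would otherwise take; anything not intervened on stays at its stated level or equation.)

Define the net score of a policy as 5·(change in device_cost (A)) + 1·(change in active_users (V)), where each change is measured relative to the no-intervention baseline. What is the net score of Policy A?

-192

Baseline:
  U = 112
  N = 20
  V = 261 + 6·112 + 2·20 = 973
  A = 92 − 973 = -881
Policy A (U + 20, N − 36):
  U = 112 + 20 = 132
  N = 20 − 36 = -16
  V = 261 + 6·132 + 2·(-16) = 1021
  A = 92 − 1021 = -929
ΔA = -929 − (-881) = -48; ΔV = 1021 − 973 = 48
Score = 5·(-48) + 1·48 = -192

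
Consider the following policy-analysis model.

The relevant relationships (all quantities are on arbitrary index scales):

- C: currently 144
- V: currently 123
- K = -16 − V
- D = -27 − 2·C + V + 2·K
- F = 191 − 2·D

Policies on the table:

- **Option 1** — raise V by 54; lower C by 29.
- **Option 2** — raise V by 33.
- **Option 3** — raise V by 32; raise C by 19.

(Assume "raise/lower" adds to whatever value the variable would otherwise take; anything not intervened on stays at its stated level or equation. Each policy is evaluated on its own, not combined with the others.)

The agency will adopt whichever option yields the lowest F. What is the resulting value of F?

Option 1 (V + 54, C − 29):
  C = 144 − 29 = 115
  V = 123 + 54 = 177
  K = -16 − 177 = -193
  D = -27 − 2·115 + 177 + 2·(-193) = -466
  F = 191 − 2·(-466) = 1123
Option 2 (V + 33):
  C = 144
  V = 123 + 33 = 156
  K = -16 − 156 = -172
  D = -27 − 2·144 + 156 + 2·(-172) = -503
  F = 191 − 2·(-503) = 1197
Option 3 (V + 32, C + 19):
  C = 144 + 19 = 163
  V = 123 + 32 = 155
  K = -16 − 155 = -171
  D = -27 − 2·163 + 155 + 2·(-171) = -540
  F = 191 − 2·(-540) = 1271
Comparing — Option 1: F=1123, Option 2: F=1197, Option 3: F=1271. Lowest is 1123 (Option 1).

1123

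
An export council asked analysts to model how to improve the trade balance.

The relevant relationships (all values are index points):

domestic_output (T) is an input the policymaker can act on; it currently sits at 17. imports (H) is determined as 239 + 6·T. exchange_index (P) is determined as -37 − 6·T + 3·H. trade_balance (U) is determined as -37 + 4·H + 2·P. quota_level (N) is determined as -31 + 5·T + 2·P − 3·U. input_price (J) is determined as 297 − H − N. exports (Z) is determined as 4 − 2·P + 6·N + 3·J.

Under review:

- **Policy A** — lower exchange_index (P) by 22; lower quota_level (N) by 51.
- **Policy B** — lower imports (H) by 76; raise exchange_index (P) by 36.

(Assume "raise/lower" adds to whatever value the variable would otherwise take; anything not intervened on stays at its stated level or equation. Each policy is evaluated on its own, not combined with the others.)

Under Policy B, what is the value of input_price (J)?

Policy B (H − 76, P + 36):
  T = 17
  H = 239 + 6·17 (−76 from intervention) = 265
  P = -37 − 6·17 + 3·265 (+36 from intervention) = 692
  U = -37 + 4·265 + 2·692 = 2407
  N = -31 + 5·17 + 2·692 − 3·2407 = -5783
  J = 297 − 265 − (-5783) = 5815

5815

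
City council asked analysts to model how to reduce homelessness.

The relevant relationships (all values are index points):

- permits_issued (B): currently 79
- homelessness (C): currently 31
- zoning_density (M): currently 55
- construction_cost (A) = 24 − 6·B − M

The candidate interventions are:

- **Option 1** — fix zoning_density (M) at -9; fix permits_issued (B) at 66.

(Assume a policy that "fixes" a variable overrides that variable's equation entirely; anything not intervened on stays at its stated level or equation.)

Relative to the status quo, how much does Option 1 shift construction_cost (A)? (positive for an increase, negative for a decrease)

Baseline:
  B = 79
  M = 55
  A = 24 − 6·79 − 55 = -505
Option 1 (M := -9, B := 66):
  B = 66
  M = -9
  A = 24 − 6·66 − (-9) = -363
Change in A: -363 − (-505) = 142

142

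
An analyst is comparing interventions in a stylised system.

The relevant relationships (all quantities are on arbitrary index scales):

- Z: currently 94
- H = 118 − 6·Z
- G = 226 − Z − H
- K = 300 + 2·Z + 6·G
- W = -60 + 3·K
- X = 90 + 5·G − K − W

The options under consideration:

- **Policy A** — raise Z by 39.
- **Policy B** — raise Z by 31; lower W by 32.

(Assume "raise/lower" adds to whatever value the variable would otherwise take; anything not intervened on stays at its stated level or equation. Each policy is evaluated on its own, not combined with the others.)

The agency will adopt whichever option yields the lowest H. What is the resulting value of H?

Policy A (Z + 39):
  Z = 94 + 39 = 133
  H = 118 − 6·133 = -680
Policy B (Z + 31, W − 32):
  Z = 94 + 31 = 125
  H = 118 − 6·125 = -632
Comparing — Policy A: H=-680, Policy B: H=-632. Lowest is -680 (Policy A).

-680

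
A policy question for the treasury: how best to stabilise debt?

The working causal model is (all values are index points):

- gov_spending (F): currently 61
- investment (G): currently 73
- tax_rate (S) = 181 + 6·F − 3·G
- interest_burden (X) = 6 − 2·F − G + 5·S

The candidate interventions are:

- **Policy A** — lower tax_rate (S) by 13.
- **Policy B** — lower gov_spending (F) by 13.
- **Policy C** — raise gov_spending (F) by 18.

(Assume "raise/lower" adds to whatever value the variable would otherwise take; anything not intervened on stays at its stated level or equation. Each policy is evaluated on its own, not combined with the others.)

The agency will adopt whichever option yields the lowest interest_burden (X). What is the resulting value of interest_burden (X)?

1087

Policy A (S − 13):
  F = 61
  G = 73
  S = 181 + 6·61 − 3·73 (−13 from intervention) = 315
  X = 6 − 2·61 − 73 + 5·315 = 1386
Policy B (F − 13):
  F = 61 − 13 = 48
  G = 73
  S = 181 + 6·48 − 3·73 = 250
  X = 6 − 2·48 − 73 + 5·250 = 1087
Policy C (F + 18):
  F = 61 + 18 = 79
  G = 73
  S = 181 + 6·79 − 3·73 = 436
  X = 6 − 2·79 − 73 + 5·436 = 1955
Comparing — Policy A: X=1386, Policy B: X=1087, Policy C: X=1955. Lowest is 1087 (Policy B).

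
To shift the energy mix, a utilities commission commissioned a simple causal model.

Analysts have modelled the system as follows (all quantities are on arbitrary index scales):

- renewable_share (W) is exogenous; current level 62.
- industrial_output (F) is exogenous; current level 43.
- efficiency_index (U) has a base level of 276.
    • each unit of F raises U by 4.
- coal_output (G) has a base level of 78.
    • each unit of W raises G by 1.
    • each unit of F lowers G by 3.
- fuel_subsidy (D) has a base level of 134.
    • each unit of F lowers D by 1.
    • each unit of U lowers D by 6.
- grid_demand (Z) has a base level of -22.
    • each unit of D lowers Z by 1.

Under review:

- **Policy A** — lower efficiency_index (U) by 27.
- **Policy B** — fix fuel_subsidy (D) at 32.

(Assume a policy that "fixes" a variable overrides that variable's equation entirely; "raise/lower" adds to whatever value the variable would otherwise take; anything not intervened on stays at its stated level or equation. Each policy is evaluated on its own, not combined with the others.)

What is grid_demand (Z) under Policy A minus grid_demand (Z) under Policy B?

2467

Policy A (U − 27):
  F = 43
  U = 276 + 4·43 (−27 from intervention) = 421
  D = 134 − 43 − 6·421 = -2435
  Z = -22 − (-2435) = 2413
Policy B (D := 32):
  F = 43
  U = 276 + 4·43 = 448
  D = 32
  Z = -22 − 32 = -54
Z: 2413 − (-54) = 2467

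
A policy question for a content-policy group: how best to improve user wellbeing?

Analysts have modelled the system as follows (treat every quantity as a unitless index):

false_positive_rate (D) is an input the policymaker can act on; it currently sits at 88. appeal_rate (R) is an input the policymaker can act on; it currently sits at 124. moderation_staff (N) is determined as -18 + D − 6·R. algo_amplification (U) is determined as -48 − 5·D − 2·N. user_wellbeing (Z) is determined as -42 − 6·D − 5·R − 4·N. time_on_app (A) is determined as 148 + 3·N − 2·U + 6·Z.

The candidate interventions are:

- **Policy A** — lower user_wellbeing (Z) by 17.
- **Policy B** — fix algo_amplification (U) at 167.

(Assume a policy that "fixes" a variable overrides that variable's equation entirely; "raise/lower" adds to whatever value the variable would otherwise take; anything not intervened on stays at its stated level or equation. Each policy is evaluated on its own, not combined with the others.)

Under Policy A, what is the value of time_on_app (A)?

5340

Policy A (Z − 17):
  D = 88
  R = 124
  N = -18 + 88 − 6·124 = -674
  U = -48 − 5·88 − 2·(-674) = 860
  Z = -42 − 6·88 − 5·124 − 4·(-674) (−17 from intervention) = 1489
  A = 148 + 3·(-674) − 2·860 + 6·1489 = 5340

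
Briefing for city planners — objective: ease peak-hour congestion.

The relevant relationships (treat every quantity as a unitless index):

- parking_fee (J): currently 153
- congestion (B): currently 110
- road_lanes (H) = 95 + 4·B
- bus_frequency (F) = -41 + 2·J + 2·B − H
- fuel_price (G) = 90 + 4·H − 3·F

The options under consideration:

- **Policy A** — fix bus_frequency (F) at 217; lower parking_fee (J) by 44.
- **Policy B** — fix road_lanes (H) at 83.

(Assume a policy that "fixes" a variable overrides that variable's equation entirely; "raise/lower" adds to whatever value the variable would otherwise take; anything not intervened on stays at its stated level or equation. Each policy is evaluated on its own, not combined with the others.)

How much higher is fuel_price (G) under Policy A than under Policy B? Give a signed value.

Policy A (F := 217, J − 44):
  J = 153 − 44 = 109
  B = 110
  H = 95 + 4·110 = 535
  F = 217
  G = 90 + 4·535 − 3·217 = 1579
Policy B (H := 83):
  J = 153
  B = 110
  H = 83
  F = -41 + 2·153 + 2·110 − 83 = 402
  G = 90 + 4·83 − 3·402 = -784
G: 1579 − (-784) = 2363

2363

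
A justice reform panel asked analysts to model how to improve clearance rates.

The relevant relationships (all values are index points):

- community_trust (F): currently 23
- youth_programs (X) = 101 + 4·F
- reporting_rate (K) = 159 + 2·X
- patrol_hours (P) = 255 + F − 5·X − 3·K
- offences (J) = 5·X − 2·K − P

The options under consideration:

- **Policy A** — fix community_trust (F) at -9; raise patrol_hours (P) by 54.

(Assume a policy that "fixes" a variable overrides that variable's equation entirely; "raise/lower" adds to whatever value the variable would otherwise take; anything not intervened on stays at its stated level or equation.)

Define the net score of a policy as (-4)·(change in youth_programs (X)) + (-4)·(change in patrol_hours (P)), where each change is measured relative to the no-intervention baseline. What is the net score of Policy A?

-5208

Baseline:
  F = 23
  X = 101 + 4·23 = 193
  K = 159 + 2·193 = 545
  P = 255 + 23 − 5·193 − 3·545 = -2322
Policy A (F := -9, P + 54):
  F = -9
  X = 101 + 4·(-9) = 65
  K = 159 + 2·65 = 289
  P = 255 + (-9) − 5·65 − 3·289 (+54 from intervention) = -892
ΔX = 65 − 193 = -128; ΔP = -892 − (-2322) = 1430
Score = (-4)·(-128) + (-4)·1430 = -5208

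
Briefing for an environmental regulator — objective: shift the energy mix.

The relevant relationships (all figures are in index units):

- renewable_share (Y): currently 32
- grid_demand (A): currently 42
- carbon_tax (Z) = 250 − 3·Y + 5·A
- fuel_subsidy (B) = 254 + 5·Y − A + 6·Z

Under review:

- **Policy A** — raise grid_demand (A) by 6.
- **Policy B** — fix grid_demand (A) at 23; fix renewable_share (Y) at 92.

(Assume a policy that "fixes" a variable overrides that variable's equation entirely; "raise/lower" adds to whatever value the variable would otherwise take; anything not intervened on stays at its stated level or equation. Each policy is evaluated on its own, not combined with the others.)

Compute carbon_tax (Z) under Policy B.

Policy B (A := 23, Y := 92):
  Y = 92
  A = 23
  Z = 250 − 3·92 + 5·23 = 89

89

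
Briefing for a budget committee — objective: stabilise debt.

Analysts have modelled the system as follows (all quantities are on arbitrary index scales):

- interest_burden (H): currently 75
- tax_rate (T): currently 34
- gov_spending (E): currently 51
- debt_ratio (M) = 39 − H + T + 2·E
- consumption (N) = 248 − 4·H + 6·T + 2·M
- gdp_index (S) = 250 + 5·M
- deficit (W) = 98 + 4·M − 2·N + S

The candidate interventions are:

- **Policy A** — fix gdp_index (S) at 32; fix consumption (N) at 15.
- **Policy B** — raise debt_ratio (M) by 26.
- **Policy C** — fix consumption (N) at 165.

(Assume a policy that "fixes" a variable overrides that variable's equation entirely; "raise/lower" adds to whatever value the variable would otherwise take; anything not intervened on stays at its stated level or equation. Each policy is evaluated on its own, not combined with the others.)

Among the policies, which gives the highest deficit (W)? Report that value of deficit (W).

918

Policy A (S := 32, N := 15):
  H = 75
  T = 34
  E = 51
  M = 39 − 75 + 34 + 2·51 = 100
  N = 15
  S = 32
  W = 98 + 4·100 − 2·15 + 32 = 500
Policy B (M + 26):
  H = 75
  T = 34
  E = 51
  M = 39 − 75 + 34 + 2·51 (+26 from intervention) = 126
  N = 248 − 4·75 + 6·34 + 2·126 = 404
  S = 250 + 5·126 = 880
  W = 98 + 4·126 − 2·404 + 880 = 674
Policy C (N := 165):
  H = 75
  T = 34
  E = 51
  M = 39 − 75 + 34 + 2·51 = 100
  N = 165
  S = 250 + 5·100 = 750
  W = 98 + 4·100 − 2·165 + 750 = 918
Comparing — Policy A: W=500, Policy B: W=674, Policy C: W=918. Highest is 918 (Policy C).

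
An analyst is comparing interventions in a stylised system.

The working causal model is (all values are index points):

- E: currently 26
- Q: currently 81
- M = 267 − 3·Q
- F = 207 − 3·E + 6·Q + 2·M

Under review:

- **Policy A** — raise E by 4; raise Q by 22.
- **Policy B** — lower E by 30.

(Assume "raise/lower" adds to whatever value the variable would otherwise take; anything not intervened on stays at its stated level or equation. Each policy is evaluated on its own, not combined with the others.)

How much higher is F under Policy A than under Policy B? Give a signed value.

Policy A (E + 4, Q + 22):
  E = 26 + 4 = 30
  Q = 81 + 22 = 103
  M = 267 − 3·103 = -42
  F = 207 − 3·30 + 6·103 + 2·(-42) = 651
Policy B (E − 30):
  E = 26 − 30 = -4
  Q = 81
  M = 267 − 3·81 = 24
  F = 207 − 3·(-4) + 6·81 + 2·24 = 753
F: 651 − 753 = -102

-102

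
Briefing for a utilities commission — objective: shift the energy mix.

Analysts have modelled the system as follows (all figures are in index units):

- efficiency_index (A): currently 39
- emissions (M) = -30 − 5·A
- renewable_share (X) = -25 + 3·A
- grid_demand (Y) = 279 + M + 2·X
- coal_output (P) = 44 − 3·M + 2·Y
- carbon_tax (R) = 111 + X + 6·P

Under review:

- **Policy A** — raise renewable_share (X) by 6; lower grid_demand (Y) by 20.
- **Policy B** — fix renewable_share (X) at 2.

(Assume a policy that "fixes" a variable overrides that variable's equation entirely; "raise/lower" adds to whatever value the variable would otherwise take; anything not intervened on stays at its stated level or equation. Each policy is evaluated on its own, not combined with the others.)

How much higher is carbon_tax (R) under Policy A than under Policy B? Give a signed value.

2160

Policy A (X + 6, Y − 20):
  A = 39
  M = -30 − 5·39 = -225
  X = -25 + 3·39 (+6 from intervention) = 98
  Y = 279 + (-225) + 2·98 (−20 from intervention) = 230
  P = 44 − 3·(-225) + 2·230 = 1179
  R = 111 + 98 + 6·1179 = 7283
Policy B (X := 2):
  A = 39
  M = -30 − 5·39 = -225
  X = 2
  Y = 279 + (-225) + 2·2 = 58
  P = 44 − 3·(-225) + 2·58 = 835
  R = 111 + 2 + 6·835 = 5123
R: 7283 − 5123 = 2160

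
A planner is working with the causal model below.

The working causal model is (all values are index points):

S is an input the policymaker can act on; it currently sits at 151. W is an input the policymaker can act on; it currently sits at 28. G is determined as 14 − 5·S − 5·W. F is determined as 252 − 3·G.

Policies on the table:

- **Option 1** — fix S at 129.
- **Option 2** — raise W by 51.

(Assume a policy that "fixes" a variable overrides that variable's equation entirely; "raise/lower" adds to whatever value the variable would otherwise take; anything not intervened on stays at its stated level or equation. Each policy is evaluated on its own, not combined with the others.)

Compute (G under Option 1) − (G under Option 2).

Option 1 (S := 129):
  S = 129
  W = 28
  G = 14 − 5·129 − 5·28 = -771
Option 2 (W + 51):
  S = 151
  W = 28 + 51 = 79
  G = 14 − 5·151 − 5·79 = -1136
G: -771 − (-1136) = 365

365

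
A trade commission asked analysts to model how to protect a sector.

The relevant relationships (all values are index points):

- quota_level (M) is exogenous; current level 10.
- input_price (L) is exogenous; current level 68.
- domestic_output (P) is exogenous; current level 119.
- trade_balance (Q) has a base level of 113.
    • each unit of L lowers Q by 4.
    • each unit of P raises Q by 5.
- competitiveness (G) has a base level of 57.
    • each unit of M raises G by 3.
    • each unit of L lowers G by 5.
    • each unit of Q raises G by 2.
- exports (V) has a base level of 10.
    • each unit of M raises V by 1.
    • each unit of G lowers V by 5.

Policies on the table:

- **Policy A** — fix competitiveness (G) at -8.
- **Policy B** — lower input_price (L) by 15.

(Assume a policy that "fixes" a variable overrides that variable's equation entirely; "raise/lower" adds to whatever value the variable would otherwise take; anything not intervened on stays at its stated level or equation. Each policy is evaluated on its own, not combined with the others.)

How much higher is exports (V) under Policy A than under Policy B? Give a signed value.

Policy A (G := -8):
  M = 10
  L = 68
  P = 119
  Q = 113 − 4·68 + 5·119 = 436
  G = -8
  V = 10 + 10 − 5·(-8) = 60
Policy B (L − 15):
  M = 10
  L = 68 − 15 = 53
  P = 119
  Q = 113 − 4·53 + 5·119 = 496
  G = 57 + 3·10 − 5·53 + 2·496 = 814
  V = 10 + 10 − 5·814 = -4050
V: 60 − (-4050) = 4110

4110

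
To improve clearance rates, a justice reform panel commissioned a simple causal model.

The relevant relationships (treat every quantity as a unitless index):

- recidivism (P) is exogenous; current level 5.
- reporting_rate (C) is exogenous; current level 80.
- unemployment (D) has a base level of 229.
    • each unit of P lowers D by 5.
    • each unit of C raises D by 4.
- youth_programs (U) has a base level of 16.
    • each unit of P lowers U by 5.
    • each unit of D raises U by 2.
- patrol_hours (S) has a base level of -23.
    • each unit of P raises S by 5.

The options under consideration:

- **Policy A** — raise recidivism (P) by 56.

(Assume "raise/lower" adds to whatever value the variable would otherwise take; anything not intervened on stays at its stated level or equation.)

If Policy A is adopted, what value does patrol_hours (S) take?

282

Policy A (P + 56):
  P = 5 + 56 = 61
  S = -23 + 5·61 = 282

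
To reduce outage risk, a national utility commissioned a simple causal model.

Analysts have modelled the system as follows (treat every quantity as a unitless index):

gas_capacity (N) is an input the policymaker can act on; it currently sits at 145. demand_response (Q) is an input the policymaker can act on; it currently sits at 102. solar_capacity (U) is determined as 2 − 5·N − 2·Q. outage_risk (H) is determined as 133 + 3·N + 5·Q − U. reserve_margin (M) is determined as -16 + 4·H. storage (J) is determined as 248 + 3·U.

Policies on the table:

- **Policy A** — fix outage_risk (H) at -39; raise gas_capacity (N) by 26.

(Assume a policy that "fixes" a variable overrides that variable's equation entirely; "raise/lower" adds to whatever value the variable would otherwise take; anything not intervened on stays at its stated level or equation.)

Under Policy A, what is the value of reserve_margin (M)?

Policy A (H := -39, N + 26):
  N = 145 + 26 = 171
  Q = 102
  U = 2 − 5·171 − 2·102 = -1057
  H = -39
  M = -16 + 4·(-39) = -172

-172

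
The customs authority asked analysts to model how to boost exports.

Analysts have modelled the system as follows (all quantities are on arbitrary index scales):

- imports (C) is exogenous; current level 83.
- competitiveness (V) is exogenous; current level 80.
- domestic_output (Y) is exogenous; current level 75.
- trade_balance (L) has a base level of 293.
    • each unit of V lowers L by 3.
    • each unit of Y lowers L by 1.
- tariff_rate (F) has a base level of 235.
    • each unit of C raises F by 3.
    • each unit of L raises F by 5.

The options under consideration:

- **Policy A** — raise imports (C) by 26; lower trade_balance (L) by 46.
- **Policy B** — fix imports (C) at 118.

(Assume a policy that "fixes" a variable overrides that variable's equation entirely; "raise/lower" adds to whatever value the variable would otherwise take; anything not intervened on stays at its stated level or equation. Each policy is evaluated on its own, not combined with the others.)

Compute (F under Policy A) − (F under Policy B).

Policy A (C + 26, L − 46):
  C = 83 + 26 = 109
  V = 80
  Y = 75
  L = 293 − 3·80 − 75 (−46 from intervention) = -68
  F = 235 + 3·109 + 5·(-68) = 222
Policy B (C := 118):
  C = 118
  V = 80
  Y = 75
  L = 293 − 3·80 − 75 = -22
  F = 235 + 3·118 + 5·(-22) = 479
F: 222 − 479 = -257

-257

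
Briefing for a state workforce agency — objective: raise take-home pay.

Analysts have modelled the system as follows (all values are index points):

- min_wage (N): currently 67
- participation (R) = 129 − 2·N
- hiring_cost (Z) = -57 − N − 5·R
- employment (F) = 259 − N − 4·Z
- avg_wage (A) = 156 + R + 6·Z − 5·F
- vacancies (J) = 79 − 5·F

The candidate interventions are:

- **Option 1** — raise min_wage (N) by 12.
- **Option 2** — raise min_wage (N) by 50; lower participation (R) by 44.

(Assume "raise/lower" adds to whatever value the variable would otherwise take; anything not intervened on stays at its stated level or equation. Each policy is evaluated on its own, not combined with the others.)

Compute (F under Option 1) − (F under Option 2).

2286

Option 1 (N + 12):
  N = 67 + 12 = 79
  R = 129 − 2·79 = -29
  Z = -57 − 79 − 5·(-29) = 9
  F = 259 − 79 − 4·9 = 144
Option 2 (N + 50, R − 44):
  N = 67 + 50 = 117
  R = 129 − 2·117 (−44 from intervention) = -149
  Z = -57 − 117 − 5·(-149) = 571
  F = 259 − 117 − 4·571 = -2142
F: 144 − (-2142) = 2286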